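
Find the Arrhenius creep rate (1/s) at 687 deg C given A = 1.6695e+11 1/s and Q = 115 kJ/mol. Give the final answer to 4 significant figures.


rate = A * exp(-Q / (R*T))
T = 687 + 273.15 = 960.15 K
rate = 1.6695e+11 * exp(-115e3 / (8.314 * 960.15))
rate = 92480 1/s


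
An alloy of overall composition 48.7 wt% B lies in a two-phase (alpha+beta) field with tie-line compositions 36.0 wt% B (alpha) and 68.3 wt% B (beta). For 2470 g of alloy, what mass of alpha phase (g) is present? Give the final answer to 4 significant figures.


f_alpha = (C_beta - C0) / (C_beta - C_alpha)
f_alpha = (68.3 - 48.7) / (68.3 - 36.0) = 0.606811
m_alpha = f_alpha * m_total = 0.606811 * 2470 = 1499 g


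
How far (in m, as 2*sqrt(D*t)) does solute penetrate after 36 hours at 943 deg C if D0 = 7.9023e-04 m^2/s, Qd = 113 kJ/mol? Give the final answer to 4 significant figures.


Step 1: D = D0 * exp(-Qd/(R*T))
T = 1216.15 K
D = 7.9023e-04 * exp(-113e3 / (8.314 * 1216.15)) = 1.10697e-08 m^2/s
Step 2: L = 2*sqrt(D*t)
t = 36 h = 129600 s
L = 2*sqrt(1.10697e-08 * 129600) = 0.07575 m


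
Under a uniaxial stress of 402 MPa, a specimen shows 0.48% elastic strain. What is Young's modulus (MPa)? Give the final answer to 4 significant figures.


E = sigma / epsilon
epsilon = 0.48% = 4.8e-03
E = 402 / 4.8e-03
E = 83750 MPa


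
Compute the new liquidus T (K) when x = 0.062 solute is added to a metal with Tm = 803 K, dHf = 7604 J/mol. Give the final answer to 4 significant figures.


dT = R*Tm^2*x / dHf
dT = 8.314 * 803^2 * 0.062 / 7604
dT = 43.711 K
T_new = 803 - 43.711 = 759.3 K


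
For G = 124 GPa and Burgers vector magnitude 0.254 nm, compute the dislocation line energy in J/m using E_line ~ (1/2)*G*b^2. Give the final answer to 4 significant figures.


E = G*b^2/2
b = 0.254 nm = 2.54e-10 m
G = 124 GPa = 1.24e+11 Pa
E = 0.5 * 1.24e+11 * (2.54e-10)^2
E = 4e-09 J/m


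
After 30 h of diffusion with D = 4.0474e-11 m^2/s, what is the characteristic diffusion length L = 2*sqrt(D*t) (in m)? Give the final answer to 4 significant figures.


t = 30 hr = 108000 s
Diffusion length = 2*sqrt(D*t)
= 2*sqrt(4.0474e-11 * 108000)
= 4.181e-03 m


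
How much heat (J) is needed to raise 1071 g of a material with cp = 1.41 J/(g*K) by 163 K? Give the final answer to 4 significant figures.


Q = m * cp * dT
Q = 1071 * 1.41 * 163
Q = 246100 J


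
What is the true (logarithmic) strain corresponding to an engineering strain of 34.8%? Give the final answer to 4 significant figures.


epsilon_true = ln(1 + epsilon_eng)
epsilon_true = ln(1 + 0.348)
epsilon_true = 0.2986


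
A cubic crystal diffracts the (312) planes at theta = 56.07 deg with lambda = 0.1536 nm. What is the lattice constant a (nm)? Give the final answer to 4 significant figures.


d = lambda / (2*sin(theta))
d = 0.1536 / (2*sin(56.07 deg))
d = 0.0925613 nm
a = d * sqrt(h^2+k^2+l^2) = 0.0925613 * sqrt(14)
a = 0.3463 nm


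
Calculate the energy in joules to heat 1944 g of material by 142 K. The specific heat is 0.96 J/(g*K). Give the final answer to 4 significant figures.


Q = m * cp * dT
Q = 1944 * 0.96 * 142
Q = 265000 J


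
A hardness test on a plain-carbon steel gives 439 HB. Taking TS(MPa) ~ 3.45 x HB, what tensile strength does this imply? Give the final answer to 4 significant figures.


TS (MPa) = 3.45 * HB
TS = 3.45 * 439
TS = 1515 MPa


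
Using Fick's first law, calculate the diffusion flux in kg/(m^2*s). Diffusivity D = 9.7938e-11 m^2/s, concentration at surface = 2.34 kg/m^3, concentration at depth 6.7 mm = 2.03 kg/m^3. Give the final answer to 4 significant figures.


J = -D * (dC/dx) = D * (C1 - C2) / dx
J = 9.7938e-11 * (2.34 - 2.03) / 6.7e-03
J = 4.531e-09 kg/(m^2*s)


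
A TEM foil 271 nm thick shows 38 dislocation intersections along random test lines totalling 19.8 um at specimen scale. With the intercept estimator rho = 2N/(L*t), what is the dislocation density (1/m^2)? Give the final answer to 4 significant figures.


rho = 2N / (L * t)
L = 19.8 um = 1.98e-05 m, t = 271 nm = 2.71e-07 m
rho = 2 * 38 / (1.98e-05 * 2.71e-07)
rho = 1.416e+13 1/m^2


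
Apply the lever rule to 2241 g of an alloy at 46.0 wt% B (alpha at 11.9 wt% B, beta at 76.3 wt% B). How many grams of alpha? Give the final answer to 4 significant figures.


f_alpha = (C_beta - C0) / (C_beta - C_alpha)
f_alpha = (76.3 - 46.0) / (76.3 - 11.9) = 0.470497
m_alpha = f_alpha * m_total = 0.470497 * 2241 = 1054 g


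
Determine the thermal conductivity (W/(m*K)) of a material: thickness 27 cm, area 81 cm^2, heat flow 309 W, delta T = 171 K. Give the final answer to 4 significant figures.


k = Q*L / (A*dT)
L = 0.27 m, A = 8.1e-03 m^2
k = 309 * 0.27 / (8.1e-03 * 171)
k = 60.23 W/(m*K)


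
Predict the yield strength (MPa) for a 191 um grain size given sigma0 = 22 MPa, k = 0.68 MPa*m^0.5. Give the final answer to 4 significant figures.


sigma_y = sigma0 + k / sqrt(d)
d = 191 um = 1.91e-04 m
sigma_y = 22 + 0.68 / sqrt(1.91e-04)
sigma_y = 71.2 MPa


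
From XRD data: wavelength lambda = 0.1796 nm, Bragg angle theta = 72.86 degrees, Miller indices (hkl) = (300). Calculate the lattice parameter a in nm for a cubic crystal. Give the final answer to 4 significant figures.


d = lambda / (2*sin(theta))
d = 0.1796 / (2*sin(72.86 deg))
d = 0.0939736 nm
a = d * sqrt(h^2+k^2+l^2) = 0.0939736 * sqrt(9)
a = 0.2819 nm


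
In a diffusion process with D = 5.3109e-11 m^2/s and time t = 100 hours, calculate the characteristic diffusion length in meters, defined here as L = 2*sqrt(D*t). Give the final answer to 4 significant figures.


t = 100 hr = 360000 s
Diffusion length = 2*sqrt(D*t)
= 2*sqrt(5.3109e-11 * 360000)
= 8.745e-03 m


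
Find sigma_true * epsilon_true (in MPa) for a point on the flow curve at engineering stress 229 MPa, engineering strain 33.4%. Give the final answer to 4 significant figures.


sigma_true = sigma_eng * (1 + epsilon_eng)
sigma_true = 229 * (1 + 0.334) = 305.486 MPa
epsilon_true = ln(1 + epsilon_eng)
epsilon_true = ln(1 + 0.334) = 0.288182
sigma_true * epsilon_true = 305.486 * 0.288182 = 88.04 MPa


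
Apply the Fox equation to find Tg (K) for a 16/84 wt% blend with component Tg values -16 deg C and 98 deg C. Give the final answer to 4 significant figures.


1/Tg = w1/Tg1 + w2/Tg2 (in Kelvin)
Tg1 = 257.15 K, Tg2 = 371.15 K
1/Tg = 0.16/257.15 + 0.84/371.15
Tg = 346.6 K


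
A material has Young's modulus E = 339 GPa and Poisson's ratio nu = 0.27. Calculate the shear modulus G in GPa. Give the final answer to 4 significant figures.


G = E / (2*(1+nu))
G = 339 / (2*(1+0.27))
G = 133.5 GPa


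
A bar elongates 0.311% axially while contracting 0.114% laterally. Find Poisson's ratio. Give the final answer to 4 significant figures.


nu = -epsilon_lat / epsilon_axial
Lateral strain is contraction (negative), so using magnitudes:
nu = 0.114 / 0.311
nu = 0.3666


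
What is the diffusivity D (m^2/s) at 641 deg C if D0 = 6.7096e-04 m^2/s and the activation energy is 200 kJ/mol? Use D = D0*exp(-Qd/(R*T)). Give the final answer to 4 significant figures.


D = D0 * exp(-Qd / (R*T))
T = 914.15 K
D = 6.7096e-04 * exp(-200e3 / (8.314 * 914.15))
D = 2.502e-15 m^2/s


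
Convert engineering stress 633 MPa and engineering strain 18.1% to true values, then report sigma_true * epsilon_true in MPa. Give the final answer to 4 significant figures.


sigma_true = sigma_eng * (1 + epsilon_eng)
sigma_true = 633 * (1 + 0.181) = 747.573 MPa
epsilon_true = ln(1 + epsilon_eng)
epsilon_true = ln(1 + 0.181) = 0.166362
sigma_true * epsilon_true = 747.573 * 0.166362 = 124.4 MPa


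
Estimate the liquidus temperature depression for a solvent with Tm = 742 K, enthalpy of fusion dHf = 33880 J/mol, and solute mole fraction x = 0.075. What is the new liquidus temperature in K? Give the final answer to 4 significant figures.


dT = R*Tm^2*x / dHf
dT = 8.314 * 742^2 * 0.075 / 33880
dT = 10.1329 K
T_new = 742 - 10.1329 = 731.9 K


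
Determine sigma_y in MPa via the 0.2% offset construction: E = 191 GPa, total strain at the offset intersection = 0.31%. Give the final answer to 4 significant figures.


Offset strain = 0.002
Elastic strain at yield = total_strain - offset = 3.1e-03 - 0.002 = 1.1e-03
sigma_y = E * elastic_strain = 191000 * 1.1e-03
sigma_y = 210.1 MPa


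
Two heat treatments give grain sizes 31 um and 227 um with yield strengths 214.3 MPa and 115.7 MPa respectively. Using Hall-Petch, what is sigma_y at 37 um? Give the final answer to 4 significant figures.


sigma_y = sigma0 + k / sqrt(d)
1/sqrt(d1) = 1/sqrt(3.1e-05) = 179.605;  1/sqrt(d2) = 66.3723
k = (sigma1 - sigma2) / (1/sqrt(d1) - 1/sqrt(d2)) = (214.3 - 115.7) / (179.605 - 66.3723) = 0.870771 MPa*m^0.5
sigma0 = sigma1 - k/sqrt(d1) = 214.3 - 0.870771*179.605 = 57.9049 MPa
sigma_y(d3) = 57.9049 + 0.870771 / sqrt(3.7e-05) = 201.1 MPa


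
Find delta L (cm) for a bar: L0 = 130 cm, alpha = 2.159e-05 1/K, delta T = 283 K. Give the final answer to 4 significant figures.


dL = L0 * alpha * dT
dL = 130 * 2.159e-05 * 283
dL = 0.7943 cm


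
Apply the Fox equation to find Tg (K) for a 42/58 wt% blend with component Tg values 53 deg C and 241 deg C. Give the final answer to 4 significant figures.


1/Tg = w1/Tg1 + w2/Tg2 (in Kelvin)
Tg1 = 326.15 K, Tg2 = 514.15 K
1/Tg = 0.42/326.15 + 0.58/514.15
Tg = 413.9 K


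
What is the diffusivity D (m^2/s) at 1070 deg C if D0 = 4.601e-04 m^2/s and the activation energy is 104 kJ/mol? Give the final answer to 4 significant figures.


D = D0 * exp(-Qd / (R*T))
T = 1343.15 K
D = 4.601e-04 * exp(-104e3 / (8.314 * 1343.15))
D = 4.151e-08 m^2/s


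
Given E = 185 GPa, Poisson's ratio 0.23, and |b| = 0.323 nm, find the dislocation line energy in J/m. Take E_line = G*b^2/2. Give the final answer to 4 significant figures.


Step 1: G = E / (2*(1+nu))
G = 185 / (2*(1+0.23)) = 75.2033 GPa = 7.52033e+10 Pa
Step 2: E_line = G*b^2/2
b = 0.323 nm = 3.23e-10 m
E_line = 0.5 * 7.52033e+10 * (3.23e-10)^2 = 3.923e-09 J/m


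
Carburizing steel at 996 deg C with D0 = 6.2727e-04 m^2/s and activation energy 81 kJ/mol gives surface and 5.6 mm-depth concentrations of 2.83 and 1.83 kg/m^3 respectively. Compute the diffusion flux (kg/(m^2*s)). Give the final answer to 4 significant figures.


Step 1: D = D0 * exp(-Qd/(R*T))
T = 996 + 273.15 = 1269.15 K
D = 6.2727e-04 * exp(-81e3 / (8.314 * 1269.15)) = 2.90805e-07 m^2/s
Step 2: J = D * (C1 - C2) / dx
J = 2.90805e-07 * (2.83 - 1.83) / 5.6e-03
J = 5.193e-05 kg/(m^2*s)


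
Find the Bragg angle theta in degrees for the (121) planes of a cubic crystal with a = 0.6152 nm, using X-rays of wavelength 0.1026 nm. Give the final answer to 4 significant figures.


d = a / sqrt(h^2+k^2+l^2)
d = 0.6152 / sqrt(6) = 0.251154 nm
lambda = 2*d*sin(theta)  =>  sin(theta) = lambda / (2*d)
sin(theta) = 0.1026 / (2 * 0.251154) = 0.204257
theta = 11.79 deg


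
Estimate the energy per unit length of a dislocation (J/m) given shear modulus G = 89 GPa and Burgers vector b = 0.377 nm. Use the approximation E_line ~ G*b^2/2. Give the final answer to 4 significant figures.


E = G*b^2/2
b = 0.377 nm = 3.77e-10 m
G = 89 GPa = 8.9e+10 Pa
E = 0.5 * 8.9e+10 * (3.77e-10)^2
E = 6.325e-09 J/m


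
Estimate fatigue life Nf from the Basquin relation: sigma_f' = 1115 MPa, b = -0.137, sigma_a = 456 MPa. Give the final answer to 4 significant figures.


sigma_a = sigma_f' * (2*Nf)^b
2*Nf = (sigma_a / sigma_f')^(1/b)
2*Nf = (456 / 1115)^(1/-0.137)
2*Nf = 682.936
Nf = 341.5 cycles


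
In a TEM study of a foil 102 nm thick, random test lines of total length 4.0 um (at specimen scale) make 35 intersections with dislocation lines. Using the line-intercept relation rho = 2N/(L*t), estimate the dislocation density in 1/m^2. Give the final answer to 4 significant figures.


rho = 2N / (L * t)
L = 4.0 um = 4e-06 m, t = 102 nm = 1.02e-07 m
rho = 2 * 35 / (4e-06 * 1.02e-07)
rho = 1.716e+14 1/m^2


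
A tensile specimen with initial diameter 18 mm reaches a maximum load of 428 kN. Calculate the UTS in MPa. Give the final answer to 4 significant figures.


A0 = pi*(d/2)^2 = pi*(18/2)^2 = 254.469 mm^2
UTS = F_max / A0 = 428*1000 / 254.469
UTS = 1682 MPa


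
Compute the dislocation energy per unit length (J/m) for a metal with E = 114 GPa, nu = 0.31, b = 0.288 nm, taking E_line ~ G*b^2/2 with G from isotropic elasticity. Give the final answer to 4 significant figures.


Step 1: G = E / (2*(1+nu))
G = 114 / (2*(1+0.31)) = 43.5115 GPa = 4.35115e+10 Pa
Step 2: E_line = G*b^2/2
b = 0.288 nm = 2.88e-10 m
E_line = 0.5 * 4.35115e+10 * (2.88e-10)^2 = 1.805e-09 J/m


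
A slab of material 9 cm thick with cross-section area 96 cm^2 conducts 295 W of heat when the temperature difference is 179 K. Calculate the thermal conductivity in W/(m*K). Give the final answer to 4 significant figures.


k = Q*L / (A*dT)
L = 0.09 m, A = 9.6e-03 m^2
k = 295 * 0.09 / (9.6e-03 * 179)
k = 15.45 W/(m*K)


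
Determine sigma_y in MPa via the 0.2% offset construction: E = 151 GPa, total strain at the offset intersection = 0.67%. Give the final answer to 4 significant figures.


Offset strain = 0.002
Elastic strain at yield = total_strain - offset = 6.7e-03 - 0.002 = 4.7e-03
sigma_y = E * elastic_strain = 151000 * 4.7e-03
sigma_y = 709.7 MPa


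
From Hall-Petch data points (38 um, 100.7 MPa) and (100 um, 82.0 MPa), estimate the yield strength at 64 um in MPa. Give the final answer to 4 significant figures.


sigma_y = sigma0 + k / sqrt(d)
1/sqrt(d1) = 1/sqrt(3.8e-05) = 162.221;  1/sqrt(d2) = 100
k = (sigma1 - sigma2) / (1/sqrt(d1) - 1/sqrt(d2)) = (100.7 - 82.0) / (162.221 - 100) = 0.30054 MPa*m^0.5
sigma0 = sigma1 - k/sqrt(d1) = 100.7 - 0.30054*162.221 = 51.946 MPa
sigma_y(d3) = 51.946 + 0.30054 / sqrt(6.4e-05) = 89.51 MPa


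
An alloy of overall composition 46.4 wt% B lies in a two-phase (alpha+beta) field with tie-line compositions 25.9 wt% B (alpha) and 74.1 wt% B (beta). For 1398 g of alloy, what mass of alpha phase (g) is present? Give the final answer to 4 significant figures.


f_alpha = (C_beta - C0) / (C_beta - C_alpha)
f_alpha = (74.1 - 46.4) / (74.1 - 25.9) = 0.574689
m_alpha = f_alpha * m_total = 0.574689 * 1398 = 803.4 g


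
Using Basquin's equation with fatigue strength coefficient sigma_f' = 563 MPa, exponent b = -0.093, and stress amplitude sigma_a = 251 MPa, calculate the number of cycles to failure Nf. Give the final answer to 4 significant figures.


sigma_a = sigma_f' * (2*Nf)^b
2*Nf = (sigma_a / sigma_f')^(1/b)
2*Nf = (251 / 563)^(1/-0.093)
2*Nf = 5921.28
Nf = 2961 cycles


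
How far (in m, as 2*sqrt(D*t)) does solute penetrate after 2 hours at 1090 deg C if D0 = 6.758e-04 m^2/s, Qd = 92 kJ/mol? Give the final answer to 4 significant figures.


Step 1: D = D0 * exp(-Qd/(R*T))
T = 1363.15 K
D = 6.758e-04 * exp(-92e3 / (8.314 * 1363.15)) = 2.01528e-07 m^2/s
Step 2: L = 2*sqrt(D*t)
t = 2 h = 7200 s
L = 2*sqrt(2.01528e-07 * 7200) = 0.07618 m


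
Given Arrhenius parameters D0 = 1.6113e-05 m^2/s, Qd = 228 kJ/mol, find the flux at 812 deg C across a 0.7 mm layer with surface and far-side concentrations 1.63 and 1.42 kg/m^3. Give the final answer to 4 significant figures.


Step 1: D = D0 * exp(-Qd/(R*T))
T = 812 + 273.15 = 1085.15 K
D = 1.6113e-05 * exp(-228e3 / (8.314 * 1085.15)) = 1.7053e-16 m^2/s
Step 2: J = D * (C1 - C2) / dx
J = 1.7053e-16 * (1.63 - 1.42) / 7e-04
J = 5.116e-14 kg/(m^2*s)


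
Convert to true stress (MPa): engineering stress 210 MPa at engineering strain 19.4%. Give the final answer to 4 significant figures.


sigma_true = sigma_eng * (1 + epsilon_eng)
sigma_true = 210 * (1 + 0.194)
sigma_true = 250.7 MPa


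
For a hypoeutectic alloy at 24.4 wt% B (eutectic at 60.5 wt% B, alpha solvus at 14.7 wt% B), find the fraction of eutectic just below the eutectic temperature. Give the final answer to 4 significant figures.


f_primary = (C_e - C0) / (C_e - C_alpha_max)
f_primary = (60.5 - 24.4) / (60.5 - 14.7)
f_primary = 0.78821
f_eutectic = 1 - 0.78821 = 0.2118


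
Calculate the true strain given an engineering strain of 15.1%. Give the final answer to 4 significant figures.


epsilon_true = ln(1 + epsilon_eng)
epsilon_true = ln(1 + 0.151)
epsilon_true = 0.1406


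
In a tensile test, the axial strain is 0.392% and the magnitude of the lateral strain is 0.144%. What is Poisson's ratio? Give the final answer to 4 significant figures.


nu = -epsilon_lat / epsilon_axial
Lateral strain is contraction (negative), so using magnitudes:
nu = 0.144 / 0.392
nu = 0.3673


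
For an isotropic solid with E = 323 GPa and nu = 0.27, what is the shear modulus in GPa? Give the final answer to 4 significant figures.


G = E / (2*(1+nu))
G = 323 / (2*(1+0.27))
G = 127.2 GPa


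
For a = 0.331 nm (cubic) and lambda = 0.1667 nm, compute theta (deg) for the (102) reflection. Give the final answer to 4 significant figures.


d = a / sqrt(h^2+k^2+l^2)
d = 0.331 / sqrt(5) = 0.148028 nm
lambda = 2*d*sin(theta)  =>  sin(theta) = lambda / (2*d)
sin(theta) = 0.1667 / (2 * 0.148028) = 0.56307
theta = 34.27 deg


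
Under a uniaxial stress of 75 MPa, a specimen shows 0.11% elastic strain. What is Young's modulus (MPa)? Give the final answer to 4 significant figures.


E = sigma / epsilon
epsilon = 0.11% = 1.1e-03
E = 75 / 1.1e-03
E = 68180 MPa


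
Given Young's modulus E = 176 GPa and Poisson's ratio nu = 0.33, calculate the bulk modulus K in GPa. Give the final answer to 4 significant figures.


K = E / (3*(1-2*nu))
K = 176 / (3*(1-2*0.33))
K = 172.5 GPa


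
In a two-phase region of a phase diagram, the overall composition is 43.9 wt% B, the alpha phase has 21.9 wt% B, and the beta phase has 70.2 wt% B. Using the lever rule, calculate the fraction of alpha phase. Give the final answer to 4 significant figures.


f_alpha = (C_beta - C0) / (C_beta - C_alpha)
f_alpha = (70.2 - 43.9) / (70.2 - 21.9)
f_alpha = 0.5445


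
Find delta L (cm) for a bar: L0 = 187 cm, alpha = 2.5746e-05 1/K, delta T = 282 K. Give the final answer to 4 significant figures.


dL = L0 * alpha * dT
dL = 187 * 2.5746e-05 * 282
dL = 1.358 cm


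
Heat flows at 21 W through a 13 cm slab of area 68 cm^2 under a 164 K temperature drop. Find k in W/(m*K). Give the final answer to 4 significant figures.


k = Q*L / (A*dT)
L = 0.13 m, A = 6.8e-03 m^2
k = 21 * 0.13 / (6.8e-03 * 164)
k = 2.448 W/(m*K)


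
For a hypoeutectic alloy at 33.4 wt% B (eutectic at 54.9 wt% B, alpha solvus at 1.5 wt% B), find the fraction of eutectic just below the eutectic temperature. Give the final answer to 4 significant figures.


f_primary = (C_e - C0) / (C_e - C_alpha_max)
f_primary = (54.9 - 33.4) / (54.9 - 1.5)
f_primary = 0.402622
f_eutectic = 1 - 0.402622 = 0.5974


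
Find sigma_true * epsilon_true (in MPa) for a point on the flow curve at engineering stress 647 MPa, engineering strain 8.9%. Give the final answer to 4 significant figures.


sigma_true = sigma_eng * (1 + epsilon_eng)
sigma_true = 647 * (1 + 0.089) = 704.583 MPa
epsilon_true = ln(1 + epsilon_eng)
epsilon_true = ln(1 + 0.089) = 0.0852598
sigma_true * epsilon_true = 704.583 * 0.0852598 = 60.07 MPa


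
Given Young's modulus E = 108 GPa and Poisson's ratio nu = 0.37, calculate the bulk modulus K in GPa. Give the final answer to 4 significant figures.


K = E / (3*(1-2*nu))
K = 108 / (3*(1-2*0.37))
K = 138.5 GPa


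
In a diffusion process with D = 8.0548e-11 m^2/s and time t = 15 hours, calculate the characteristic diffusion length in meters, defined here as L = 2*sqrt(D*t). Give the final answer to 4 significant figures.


t = 15 hr = 54000 s
Diffusion length = 2*sqrt(D*t)
= 2*sqrt(8.0548e-11 * 54000)
= 4.171e-03 m


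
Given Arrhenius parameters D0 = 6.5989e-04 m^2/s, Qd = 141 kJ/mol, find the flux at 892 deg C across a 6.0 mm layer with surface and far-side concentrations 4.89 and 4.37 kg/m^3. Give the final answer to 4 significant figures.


Step 1: D = D0 * exp(-Qd/(R*T))
T = 892 + 273.15 = 1165.15 K
D = 6.5989e-04 * exp(-141e3 / (8.314 * 1165.15)) = 3.14845e-10 m^2/s
Step 2: J = D * (C1 - C2) / dx
J = 3.14845e-10 * (4.89 - 4.37) / 6e-03
J = 2.729e-08 kg/(m^2*s)


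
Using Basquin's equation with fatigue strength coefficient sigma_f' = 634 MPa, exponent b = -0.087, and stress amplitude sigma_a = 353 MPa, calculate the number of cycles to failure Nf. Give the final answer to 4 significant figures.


sigma_a = sigma_f' * (2*Nf)^b
2*Nf = (sigma_a / sigma_f')^(1/b)
2*Nf = (353 / 634)^(1/-0.087)
2*Nf = 837.83
Nf = 418.9 cycles


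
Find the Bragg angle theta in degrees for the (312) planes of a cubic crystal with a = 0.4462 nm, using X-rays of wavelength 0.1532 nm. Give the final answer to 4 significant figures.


d = a / sqrt(h^2+k^2+l^2)
d = 0.4462 / sqrt(14) = 0.119252 nm
lambda = 2*d*sin(theta)  =>  sin(theta) = lambda / (2*d)
sin(theta) = 0.1532 / (2 * 0.119252) = 0.642337
theta = 39.97 deg


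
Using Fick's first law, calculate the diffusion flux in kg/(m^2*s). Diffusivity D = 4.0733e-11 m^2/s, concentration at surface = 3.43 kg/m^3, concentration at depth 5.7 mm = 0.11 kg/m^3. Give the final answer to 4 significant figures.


J = -D * (dC/dx) = D * (C1 - C2) / dx
J = 4.0733e-11 * (3.43 - 0.11) / 5.7e-03
J = 2.373e-08 kg/(m^2*s)


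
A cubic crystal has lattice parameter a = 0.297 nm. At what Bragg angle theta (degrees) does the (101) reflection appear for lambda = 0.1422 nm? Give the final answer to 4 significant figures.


d = a / sqrt(h^2+k^2+l^2)
d = 0.297 / sqrt(2) = 0.210011 nm
lambda = 2*d*sin(theta)  =>  sin(theta) = lambda / (2*d)
sin(theta) = 0.1422 / (2 * 0.210011) = 0.338554
theta = 19.79 deg


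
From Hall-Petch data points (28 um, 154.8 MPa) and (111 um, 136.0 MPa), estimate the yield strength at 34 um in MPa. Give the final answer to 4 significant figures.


sigma_y = sigma0 + k / sqrt(d)
1/sqrt(d1) = 1/sqrt(2.8e-05) = 188.982;  1/sqrt(d2) = 94.9158
k = (sigma1 - sigma2) / (1/sqrt(d1) - 1/sqrt(d2)) = (154.8 - 136.0) / (188.982 - 94.9158) = 0.199859 MPa*m^0.5
sigma0 = sigma1 - k/sqrt(d1) = 154.8 - 0.199859*188.982 = 117.03 MPa
sigma_y(d3) = 117.03 + 0.199859 / sqrt(3.4e-05) = 151.3 MPa


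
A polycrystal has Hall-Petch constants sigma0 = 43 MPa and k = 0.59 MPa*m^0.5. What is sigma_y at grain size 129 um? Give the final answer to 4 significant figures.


sigma_y = sigma0 + k / sqrt(d)
d = 129 um = 1.29e-04 m
sigma_y = 43 + 0.59 / sqrt(1.29e-04)
sigma_y = 94.95 MPa


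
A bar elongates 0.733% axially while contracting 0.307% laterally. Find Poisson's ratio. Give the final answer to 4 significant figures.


nu = -epsilon_lat / epsilon_axial
Lateral strain is contraction (negative), so using magnitudes:
nu = 0.307 / 0.733
nu = 0.4188


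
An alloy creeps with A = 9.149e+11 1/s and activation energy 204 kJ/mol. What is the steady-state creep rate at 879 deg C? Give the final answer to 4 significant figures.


rate = A * exp(-Q / (R*T))
T = 879 + 273.15 = 1152.15 K
rate = 9.149e+11 * exp(-204e3 / (8.314 * 1152.15))
rate = 515.7 1/s


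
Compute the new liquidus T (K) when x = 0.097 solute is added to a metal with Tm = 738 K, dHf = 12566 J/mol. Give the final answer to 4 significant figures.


dT = R*Tm^2*x / dHf
dT = 8.314 * 738^2 * 0.097 / 12566
dT = 34.954 K
T_new = 738 - 34.954 = 703 K


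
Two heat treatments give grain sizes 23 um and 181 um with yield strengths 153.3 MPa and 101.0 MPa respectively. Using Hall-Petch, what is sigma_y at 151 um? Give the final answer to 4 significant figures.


sigma_y = sigma0 + k / sqrt(d)
1/sqrt(d1) = 1/sqrt(2.3e-05) = 208.514;  1/sqrt(d2) = 74.3294
k = (sigma1 - sigma2) / (1/sqrt(d1) - 1/sqrt(d2)) = (153.3 - 101.0) / (208.514 - 74.3294) = 0.38976 MPa*m^0.5
sigma0 = sigma1 - k/sqrt(d1) = 153.3 - 0.38976*208.514 = 72.0293 MPa
sigma_y(d3) = 72.0293 + 0.38976 / sqrt(1.51e-04) = 103.7 MPa


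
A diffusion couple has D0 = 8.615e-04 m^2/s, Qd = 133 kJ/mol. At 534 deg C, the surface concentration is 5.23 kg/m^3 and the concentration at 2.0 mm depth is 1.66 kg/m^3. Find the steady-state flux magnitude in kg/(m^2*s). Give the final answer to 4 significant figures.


Step 1: D = D0 * exp(-Qd/(R*T))
T = 534 + 273.15 = 807.15 K
D = 8.615e-04 * exp(-133e3 / (8.314 * 807.15)) = 2.12746e-12 m^2/s
Step 2: J = D * (C1 - C2) / dx
J = 2.12746e-12 * (5.23 - 1.66) / 2e-03
J = 3.798e-09 kg/(m^2*s)


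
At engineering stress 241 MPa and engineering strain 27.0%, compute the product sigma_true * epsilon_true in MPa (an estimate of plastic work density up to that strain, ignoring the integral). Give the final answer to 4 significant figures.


sigma_true = sigma_eng * (1 + epsilon_eng)
sigma_true = 241 * (1 + 0.27) = 306.07 MPa
epsilon_true = ln(1 + epsilon_eng)
epsilon_true = ln(1 + 0.27) = 0.239017
sigma_true * epsilon_true = 306.07 * 0.239017 = 73.16 MPa


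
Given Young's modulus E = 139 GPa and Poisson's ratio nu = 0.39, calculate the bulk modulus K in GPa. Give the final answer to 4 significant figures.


K = E / (3*(1-2*nu))
K = 139 / (3*(1-2*0.39))
K = 210.6 GPa


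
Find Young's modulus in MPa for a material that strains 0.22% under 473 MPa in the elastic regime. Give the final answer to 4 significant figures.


E = sigma / epsilon
epsilon = 0.22% = 2.2e-03
E = 473 / 2.2e-03
E = 215000 MPa


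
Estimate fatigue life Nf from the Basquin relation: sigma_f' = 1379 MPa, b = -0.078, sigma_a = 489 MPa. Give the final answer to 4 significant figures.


sigma_a = sigma_f' * (2*Nf)^b
2*Nf = (sigma_a / sigma_f')^(1/b)
2*Nf = (489 / 1379)^(1/-0.078)
2*Nf = 592250
Nf = 296100 cycles


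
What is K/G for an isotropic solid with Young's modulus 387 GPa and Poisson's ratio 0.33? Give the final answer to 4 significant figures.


G = E / (2*(1+nu))
G = 387 / (2*(1+0.33)) = 145.489 GPa
K = E / (3*(1-2*nu))
K = 387 / (3*(1-2*0.33)) = 379.412 GPa
K/G = 379.412 / 145.489 = 2.608


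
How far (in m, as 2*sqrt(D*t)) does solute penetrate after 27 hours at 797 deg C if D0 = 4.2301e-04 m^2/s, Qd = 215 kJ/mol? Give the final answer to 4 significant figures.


Step 1: D = D0 * exp(-Qd/(R*T))
T = 1070.15 K
D = 4.2301e-04 * exp(-215e3 / (8.314 * 1070.15)) = 1.35425e-14 m^2/s
Step 2: L = 2*sqrt(D*t)
t = 27 h = 97200 s
L = 2*sqrt(1.35425e-14 * 97200) = 7.256e-05 m


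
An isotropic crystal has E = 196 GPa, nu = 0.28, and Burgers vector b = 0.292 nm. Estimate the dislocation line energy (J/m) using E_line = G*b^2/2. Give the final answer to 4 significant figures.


Step 1: G = E / (2*(1+nu))
G = 196 / (2*(1+0.28)) = 76.5625 GPa = 7.65625e+10 Pa
Step 2: E_line = G*b^2/2
b = 0.292 nm = 2.92e-10 m
E_line = 0.5 * 7.65625e+10 * (2.92e-10)^2 = 3.264e-09 J/m


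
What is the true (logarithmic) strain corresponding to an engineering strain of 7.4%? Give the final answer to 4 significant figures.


epsilon_true = ln(1 + epsilon_eng)
epsilon_true = ln(1 + 0.074)
epsilon_true = 0.07139


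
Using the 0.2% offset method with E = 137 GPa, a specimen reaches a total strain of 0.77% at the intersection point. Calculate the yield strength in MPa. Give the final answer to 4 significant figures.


Offset strain = 0.002
Elastic strain at yield = total_strain - offset = 7.7e-03 - 0.002 = 5.7e-03
sigma_y = E * elastic_strain = 137000 * 5.7e-03
sigma_y = 780.9 MPa


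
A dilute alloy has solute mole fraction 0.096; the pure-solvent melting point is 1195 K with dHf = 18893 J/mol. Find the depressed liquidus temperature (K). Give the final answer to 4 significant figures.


dT = R*Tm^2*x / dHf
dT = 8.314 * 1195^2 * 0.096 / 18893
dT = 60.3276 K
T_new = 1195 - 60.3276 = 1135 K


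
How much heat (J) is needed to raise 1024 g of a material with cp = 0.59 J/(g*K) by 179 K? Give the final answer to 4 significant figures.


Q = m * cp * dT
Q = 1024 * 0.59 * 179
Q = 108100 J


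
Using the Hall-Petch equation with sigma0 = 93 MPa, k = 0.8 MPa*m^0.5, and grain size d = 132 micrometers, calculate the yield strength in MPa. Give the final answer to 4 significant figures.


sigma_y = sigma0 + k / sqrt(d)
d = 132 um = 1.32e-04 m
sigma_y = 93 + 0.8 / sqrt(1.32e-04)
sigma_y = 162.6 MPa


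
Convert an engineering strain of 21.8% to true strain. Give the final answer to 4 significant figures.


epsilon_true = ln(1 + epsilon_eng)
epsilon_true = ln(1 + 0.218)
epsilon_true = 0.1972


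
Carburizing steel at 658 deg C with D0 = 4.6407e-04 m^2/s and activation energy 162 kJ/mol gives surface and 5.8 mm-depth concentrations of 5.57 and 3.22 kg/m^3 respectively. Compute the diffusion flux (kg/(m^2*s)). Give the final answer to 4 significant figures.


Step 1: D = D0 * exp(-Qd/(R*T))
T = 658 + 273.15 = 931.15 K
D = 4.6407e-04 * exp(-162e3 / (8.314 * 931.15)) = 3.78927e-13 m^2/s
Step 2: J = D * (C1 - C2) / dx
J = 3.78927e-13 * (5.57 - 3.22) / 5.8e-03
J = 1.535e-10 kg/(m^2*s)


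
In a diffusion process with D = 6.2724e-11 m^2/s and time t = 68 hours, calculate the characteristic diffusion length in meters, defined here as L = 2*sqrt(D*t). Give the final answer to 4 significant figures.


t = 68 hr = 244800 s
Diffusion length = 2*sqrt(D*t)
= 2*sqrt(6.2724e-11 * 244800)
= 7.837e-03 m


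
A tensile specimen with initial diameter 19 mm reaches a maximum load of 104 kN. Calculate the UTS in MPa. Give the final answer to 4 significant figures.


A0 = pi*(d/2)^2 = pi*(19/2)^2 = 283.529 mm^2
UTS = F_max / A0 = 104*1000 / 283.529
UTS = 366.8 MPa


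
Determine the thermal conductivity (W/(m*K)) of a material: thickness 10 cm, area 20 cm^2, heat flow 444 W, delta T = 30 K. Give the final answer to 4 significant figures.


k = Q*L / (A*dT)
L = 0.1 m, A = 2e-03 m^2
k = 444 * 0.1 / (2e-03 * 30)
k = 740 W/(m*K)


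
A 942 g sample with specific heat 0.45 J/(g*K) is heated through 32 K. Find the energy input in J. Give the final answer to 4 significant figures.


Q = m * cp * dT
Q = 942 * 0.45 * 32
Q = 13560 J


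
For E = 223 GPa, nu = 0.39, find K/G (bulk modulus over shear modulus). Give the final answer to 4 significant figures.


G = E / (2*(1+nu))
G = 223 / (2*(1+0.39)) = 80.2158 GPa
K = E / (3*(1-2*nu))
K = 223 / (3*(1-2*0.39)) = 337.879 GPa
K/G = 337.879 / 80.2158 = 4.212


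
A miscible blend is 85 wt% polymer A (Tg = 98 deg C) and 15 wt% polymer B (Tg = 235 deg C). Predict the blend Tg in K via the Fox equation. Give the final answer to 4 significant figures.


1/Tg = w1/Tg1 + w2/Tg2 (in Kelvin)
Tg1 = 371.15 K, Tg2 = 508.15 K
1/Tg = 0.85/371.15 + 0.15/508.15
Tg = 386.8 K


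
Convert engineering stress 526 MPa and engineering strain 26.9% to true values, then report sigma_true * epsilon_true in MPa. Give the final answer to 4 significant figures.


sigma_true = sigma_eng * (1 + epsilon_eng)
sigma_true = 526 * (1 + 0.269) = 667.494 MPa
epsilon_true = ln(1 + epsilon_eng)
epsilon_true = ln(1 + 0.269) = 0.238229
sigma_true * epsilon_true = 667.494 * 0.238229 = 159 MPa


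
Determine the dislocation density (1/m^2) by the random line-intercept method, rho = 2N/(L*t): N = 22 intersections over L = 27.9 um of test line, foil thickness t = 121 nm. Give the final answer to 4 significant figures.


rho = 2N / (L * t)
L = 27.9 um = 2.79e-05 m, t = 121 nm = 1.21e-07 m
rho = 2 * 22 / (2.79e-05 * 1.21e-07)
rho = 1.303e+13 1/m^2


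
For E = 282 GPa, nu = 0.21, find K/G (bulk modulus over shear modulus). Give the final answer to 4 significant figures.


G = E / (2*(1+nu))
G = 282 / (2*(1+0.21)) = 116.529 GPa
K = E / (3*(1-2*nu))
K = 282 / (3*(1-2*0.21)) = 162.069 GPa
K/G = 162.069 / 116.529 = 1.391


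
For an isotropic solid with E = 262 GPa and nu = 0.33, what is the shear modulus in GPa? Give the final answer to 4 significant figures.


G = E / (2*(1+nu))
G = 262 / (2*(1+0.33))
G = 98.5 GPa


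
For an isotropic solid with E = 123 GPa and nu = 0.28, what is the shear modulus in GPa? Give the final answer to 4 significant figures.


G = E / (2*(1+nu))
G = 123 / (2*(1+0.28))
G = 48.05 GPa


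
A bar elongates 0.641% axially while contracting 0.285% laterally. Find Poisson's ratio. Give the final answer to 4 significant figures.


nu = -epsilon_lat / epsilon_axial
Lateral strain is contraction (negative), so using magnitudes:
nu = 0.285 / 0.641
nu = 0.4446


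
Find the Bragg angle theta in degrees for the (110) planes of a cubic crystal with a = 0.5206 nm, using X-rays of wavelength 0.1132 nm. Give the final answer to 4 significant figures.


d = a / sqrt(h^2+k^2+l^2)
d = 0.5206 / sqrt(2) = 0.36812 nm
lambda = 2*d*sin(theta)  =>  sin(theta) = lambda / (2*d)
sin(theta) = 0.1132 / (2 * 0.36812) = 0.153754
theta = 8.845 deg


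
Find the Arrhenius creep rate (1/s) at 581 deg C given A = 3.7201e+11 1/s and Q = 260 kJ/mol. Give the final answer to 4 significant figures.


rate = A * exp(-Q / (R*T))
T = 581 + 273.15 = 854.15 K
rate = 3.7201e+11 * exp(-260e3 / (8.314 * 854.15))
rate = 4.677e-05 1/s


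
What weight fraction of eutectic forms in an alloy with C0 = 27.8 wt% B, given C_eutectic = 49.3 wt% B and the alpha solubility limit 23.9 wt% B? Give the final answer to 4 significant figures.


f_primary = (C_e - C0) / (C_e - C_alpha_max)
f_primary = (49.3 - 27.8) / (49.3 - 23.9)
f_primary = 0.846457
f_eutectic = 1 - 0.846457 = 0.1535


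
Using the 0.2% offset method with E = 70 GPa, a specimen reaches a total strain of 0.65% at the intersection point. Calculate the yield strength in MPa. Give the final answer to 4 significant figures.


Offset strain = 0.002
Elastic strain at yield = total_strain - offset = 6.5e-03 - 0.002 = 4.5e-03
sigma_y = E * elastic_strain = 70000 * 4.5e-03
sigma_y = 315 MPa


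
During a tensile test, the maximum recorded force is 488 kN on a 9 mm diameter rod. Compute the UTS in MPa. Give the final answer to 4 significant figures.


A0 = pi*(d/2)^2 = pi*(9/2)^2 = 63.6173 mm^2
UTS = F_max / A0 = 488*1000 / 63.6173
UTS = 7671 MPa


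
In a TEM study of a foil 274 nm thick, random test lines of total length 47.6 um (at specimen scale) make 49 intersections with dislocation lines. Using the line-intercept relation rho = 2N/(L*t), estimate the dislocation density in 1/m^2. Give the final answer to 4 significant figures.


rho = 2N / (L * t)
L = 47.6 um = 4.76e-05 m, t = 274 nm = 2.74e-07 m
rho = 2 * 49 / (4.76e-05 * 2.74e-07)
rho = 7.514e+12 1/m^2


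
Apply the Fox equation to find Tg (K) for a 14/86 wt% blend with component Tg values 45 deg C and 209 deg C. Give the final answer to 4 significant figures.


1/Tg = w1/Tg1 + w2/Tg2 (in Kelvin)
Tg1 = 318.15 K, Tg2 = 482.15 K
1/Tg = 0.14/318.15 + 0.86/482.15
Tg = 449.7 K


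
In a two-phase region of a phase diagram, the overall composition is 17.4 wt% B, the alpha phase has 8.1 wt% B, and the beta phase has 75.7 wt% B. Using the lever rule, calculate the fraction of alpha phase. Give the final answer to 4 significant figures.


f_alpha = (C_beta - C0) / (C_beta - C_alpha)
f_alpha = (75.7 - 17.4) / (75.7 - 8.1)
f_alpha = 0.8624


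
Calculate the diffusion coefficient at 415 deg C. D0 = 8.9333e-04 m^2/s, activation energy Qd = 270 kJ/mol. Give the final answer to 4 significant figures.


D = D0 * exp(-Qd / (R*T))
T = 688.15 K
D = 8.9333e-04 * exp(-270e3 / (8.314 * 688.15))
D = 2.855e-24 m^2/s


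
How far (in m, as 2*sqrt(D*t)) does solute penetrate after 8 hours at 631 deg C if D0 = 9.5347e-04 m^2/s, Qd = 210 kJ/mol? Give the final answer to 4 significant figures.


Step 1: D = D0 * exp(-Qd/(R*T))
T = 904.15 K
D = 9.5347e-04 * exp(-210e3 / (8.314 * 904.15)) = 7.02633e-16 m^2/s
Step 2: L = 2*sqrt(D*t)
t = 8 h = 28800 s
L = 2*sqrt(7.02633e-16 * 28800) = 8.997e-06 m


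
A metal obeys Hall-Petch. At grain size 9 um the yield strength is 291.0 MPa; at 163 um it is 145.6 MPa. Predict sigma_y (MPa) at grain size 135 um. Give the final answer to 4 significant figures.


sigma_y = sigma0 + k / sqrt(d)
1/sqrt(d1) = 1/sqrt(9e-06) = 333.333;  1/sqrt(d2) = 78.326
k = (sigma1 - sigma2) / (1/sqrt(d1) - 1/sqrt(d2)) = (291.0 - 145.6) / (333.333 - 78.326) = 0.57018 MPa*m^0.5
sigma0 = sigma1 - k/sqrt(d1) = 291.0 - 0.57018*333.333 = 100.94 MPa
sigma_y(d3) = 100.94 + 0.57018 / sqrt(1.35e-04) = 150 MPa


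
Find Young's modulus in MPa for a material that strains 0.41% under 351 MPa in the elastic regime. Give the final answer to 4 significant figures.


E = sigma / epsilon
epsilon = 0.41% = 4.1e-03
E = 351 / 4.1e-03
E = 85610 MPa


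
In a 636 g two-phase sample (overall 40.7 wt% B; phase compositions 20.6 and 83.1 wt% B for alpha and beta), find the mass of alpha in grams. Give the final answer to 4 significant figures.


f_alpha = (C_beta - C0) / (C_beta - C_alpha)
f_alpha = (83.1 - 40.7) / (83.1 - 20.6) = 0.6784
m_alpha = f_alpha * m_total = 0.6784 * 636 = 431.5 g


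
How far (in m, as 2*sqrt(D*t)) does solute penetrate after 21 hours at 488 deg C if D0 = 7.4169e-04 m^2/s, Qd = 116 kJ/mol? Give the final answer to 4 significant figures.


Step 1: D = D0 * exp(-Qd/(R*T))
T = 761.15 K
D = 7.4169e-04 * exp(-116e3 / (8.314 * 761.15)) = 8.11568e-12 m^2/s
Step 2: L = 2*sqrt(D*t)
t = 21 h = 75600 s
L = 2*sqrt(8.11568e-12 * 75600) = 1.567e-03 m


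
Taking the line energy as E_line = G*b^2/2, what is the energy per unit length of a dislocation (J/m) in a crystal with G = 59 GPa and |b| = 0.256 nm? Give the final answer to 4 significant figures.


E = G*b^2/2
b = 0.256 nm = 2.56e-10 m
G = 59 GPa = 5.9e+10 Pa
E = 0.5 * 5.9e+10 * (2.56e-10)^2
E = 1.933e-09 J/m


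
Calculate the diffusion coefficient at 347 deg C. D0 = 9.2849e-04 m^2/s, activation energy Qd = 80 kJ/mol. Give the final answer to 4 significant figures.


D = D0 * exp(-Qd / (R*T))
T = 620.15 K
D = 9.2849e-04 * exp(-80e3 / (8.314 * 620.15))
D = 1.695e-10 m^2/s


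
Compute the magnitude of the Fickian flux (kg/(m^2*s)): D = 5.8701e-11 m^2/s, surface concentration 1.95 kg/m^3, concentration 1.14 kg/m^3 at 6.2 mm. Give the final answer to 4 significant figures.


J = -D * (dC/dx) = D * (C1 - C2) / dx
J = 5.8701e-11 * (1.95 - 1.14) / 6.2e-03
J = 7.669e-09 kg/(m^2*s)


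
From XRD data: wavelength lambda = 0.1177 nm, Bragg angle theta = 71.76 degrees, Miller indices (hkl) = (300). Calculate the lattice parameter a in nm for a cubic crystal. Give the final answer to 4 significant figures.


d = lambda / (2*sin(theta))
d = 0.1177 / (2*sin(71.76 deg))
d = 0.0619634 nm
a = d * sqrt(h^2+k^2+l^2) = 0.0619634 * sqrt(9)
a = 0.1859 nm


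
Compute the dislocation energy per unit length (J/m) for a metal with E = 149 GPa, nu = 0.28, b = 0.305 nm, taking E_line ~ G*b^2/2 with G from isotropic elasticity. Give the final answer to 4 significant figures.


Step 1: G = E / (2*(1+nu))
G = 149 / (2*(1+0.28)) = 58.2031 GPa = 5.82031e+10 Pa
Step 2: E_line = G*b^2/2
b = 0.305 nm = 3.05e-10 m
E_line = 0.5 * 5.82031e+10 * (3.05e-10)^2 = 2.707e-09 J/m


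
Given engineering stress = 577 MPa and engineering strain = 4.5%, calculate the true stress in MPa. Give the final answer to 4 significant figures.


sigma_true = sigma_eng * (1 + epsilon_eng)
sigma_true = 577 * (1 + 0.045)
sigma_true = 603 MPa


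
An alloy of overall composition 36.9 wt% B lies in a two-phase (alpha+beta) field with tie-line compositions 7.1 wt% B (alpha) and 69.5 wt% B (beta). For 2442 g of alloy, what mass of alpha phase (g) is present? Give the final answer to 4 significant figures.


f_alpha = (C_beta - C0) / (C_beta - C_alpha)
f_alpha = (69.5 - 36.9) / (69.5 - 7.1) = 0.522436
m_alpha = f_alpha * m_total = 0.522436 * 2442 = 1276 g


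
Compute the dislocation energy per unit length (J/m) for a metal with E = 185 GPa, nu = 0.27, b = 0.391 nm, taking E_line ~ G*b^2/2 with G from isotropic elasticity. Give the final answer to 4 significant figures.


Step 1: G = E / (2*(1+nu))
G = 185 / (2*(1+0.27)) = 72.8346 GPa = 7.28346e+10 Pa
Step 2: E_line = G*b^2/2
b = 0.391 nm = 3.91e-10 m
E_line = 0.5 * 7.28346e+10 * (3.91e-10)^2 = 5.568e-09 J/m


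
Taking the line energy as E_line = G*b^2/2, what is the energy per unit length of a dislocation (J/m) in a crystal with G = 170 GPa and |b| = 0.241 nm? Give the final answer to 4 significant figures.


E = G*b^2/2
b = 0.241 nm = 2.41e-10 m
G = 170 GPa = 1.7e+11 Pa
E = 0.5 * 1.7e+11 * (2.41e-10)^2
E = 4.937e-09 J/m
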